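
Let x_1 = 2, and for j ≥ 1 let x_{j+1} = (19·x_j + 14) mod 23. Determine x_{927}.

13

We have x_1 = 2, x_2 = 6, x_3 = 13, x_4 = 8, x_5 = 5, x_6 = 17, x_7 = 15, x_8 = 0, x_9 = 14, x_{10} = 4, x_{11} = 21, x_{12} = 22, x_{13} = 18, x_{14} = 11, x_{15} = 16, x_{16} = 19, x_{17} = 7, x_{18} = 9, x_{19} = 1, x_{20} = 10, x_{21} = 20, x_{22} = 3, x_{23} = 2.
The sequence repeats with period 22.
(927 - 1) mod 22 = 2, so x_{927} = x_3 = 13.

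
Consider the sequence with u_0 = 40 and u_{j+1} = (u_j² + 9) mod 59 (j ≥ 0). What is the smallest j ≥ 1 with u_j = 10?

10

u_0 = 40; u_1 = 16; u_2 = 29; u_3 = 24; u_4 = 54; u_5 = 34; u_6 = 44; u_7 = 57; u_8 = 13; u_9 = 1; u_{10} = 10; u_{11} = 50; u_{12} = 31; u_{13} = 26; u_{14} = 36; u_{15} = 7; u_{16} = 58; u_{17} = 10.
Since u_{17} = u_{10} = 10, the sequence is eventually periodic: after a pre-period of length 10 it cycles with period 7.
The value 10 first appears (with j ≥ 1) at u_{10}.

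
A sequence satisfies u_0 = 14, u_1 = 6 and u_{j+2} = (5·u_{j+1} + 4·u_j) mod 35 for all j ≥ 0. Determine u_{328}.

We have u_0 = 14, u_1 = 6, u_2 = 16, u_3 = 34, u_4 = 24, u_5 = 11, u_6 = 11, u_7 = 29, u_8 = 14, u_9 = 11, u_{10} = 6, u_{11} = 4, u_{12} = 9, u_{13} = 26, u_{14} = 26, u_{15} = 24, u_{16} = 14, u_{17} = 26, u_{18} = 11, u_{19} = 19, u_{20} = 34, u_{21} = 1, u_{22} = 1, u_{23} = 9, u_{24} = 14, u_{25} = 1, u_{26} = 26, u_{27} = 29, u_{28} = 4, u_{29} = 31, u_{30} = 31, u_{31} = 34, u_{32} = 14, u_{33} = 31, u_{34} = 1, u_{35} = 24, u_{36} = 19, u_{37} = 16, u_{38} = 16, u_{39} = 4, u_{40} = 14, u_{41} = 16, u_{42} = 31, u_{43} = 9, u_{44} = 29, u_{45} = 6, u_{46} = 6, u_{47} = 19, u_{48} = 14, u_{49} = 6.
Since (u_{48}, u_{49}) = (u_0, u_1) = (14, 6) (two consecutive terms determine the rest), the sequence is periodic with period 48.
(328 - 0) mod 48 = 40, so u_{328} = u_{40} = 14.

14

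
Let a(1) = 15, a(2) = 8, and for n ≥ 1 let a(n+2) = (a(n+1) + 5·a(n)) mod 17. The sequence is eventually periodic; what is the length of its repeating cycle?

16

a(1) = 15,  a(2) = 8,  a(3) = 15,  a(4) = 4,  a(5) = 11,  a(6) = 14,  a(7) = 1,  a(8) = 3,  a(9) = 8,  a(10) = 6,  a(11) = 12,  a(12) = 8,  a(13) = 0,  a(14) = 6,  a(15) = 6,  a(16) = 2,  a(17) = 15,  a(18) = 8.
Since (a(17), a(18)) = (a(1), a(2)) = (15, 8) (two consecutive terms determine the rest), the sequence is periodic with period 16.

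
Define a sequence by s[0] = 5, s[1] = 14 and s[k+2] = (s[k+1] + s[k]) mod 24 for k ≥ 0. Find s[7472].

23

Computing terms: s[0] = 5, s[1] = 14, s[2] = 19, s[3] = 9, s[4] = 4, s[5] = 13, s[6] = 17, s[7] = 6, s[8] = 23, s[9] = 5, s[10] = 4, s[11] = 9, s[12] = 13, s[13] = 22, s[14] = 11, s[15] = 9, s[16] = 20, s[17] = 5, s[18] = 1, s[19] = 6, s[20] = 7, s[21] = 13, s[22] = 20, s[23] = 9, s[24] = 5, s[25] = 14.
Since (s[24], s[25]) = (s[0], s[1]) = (5, 14) (two consecutive terms determine the rest), the sequence is periodic with period 24.
(7472 - 0) mod 24 = 8, so s[7472] = s[8] = 23.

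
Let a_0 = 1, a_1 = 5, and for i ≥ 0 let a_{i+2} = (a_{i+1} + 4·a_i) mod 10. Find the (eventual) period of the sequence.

We have a_0 = 1,  a_1 = 5,  a_2 = 9,  a_3 = 9,  a_4 = 5,  a_5 = 1,  a_6 = 1,  a_7 = 5.
Since (a_6, a_7) = (a_0, a_1) = (1, 5) (two consecutive terms determine the rest), the sequence is periodic with period 6.

6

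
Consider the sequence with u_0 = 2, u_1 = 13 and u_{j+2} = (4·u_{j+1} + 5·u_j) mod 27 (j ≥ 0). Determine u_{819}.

Computing terms: u_0 = 2; u_1 = 13; u_2 = 8; u_3 = 16; u_4 = 23; u_5 = 10; u_6 = 20; u_7 = 22; u_8 = 26; u_9 = 25; u_{10} = 14; u_{11} = 19; u_{12} = 11; u_{13} = 4; u_{14} = 17; u_{15} = 7; u_{16} = 5; u_{17} = 1; u_{18} = 2; u_{19} = 13.
The sequence repeats with period 18.
(819 - 0) mod 18 = 9, so u_{819} = u_9 = 25.

25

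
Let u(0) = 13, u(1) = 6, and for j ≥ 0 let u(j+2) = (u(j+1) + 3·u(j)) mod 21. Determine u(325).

15

Listing terms: u(0) = 13; u(1) = 6; u(2) = 3; u(3) = 0; u(4) = 9; u(5) = 9; u(6) = 15; u(7) = 0; u(8) = 3; u(9) = 3; u(10) = 12; u(11) = 0; u(12) = 15; u(13) = 15; u(14) = 18; u(15) = 0; u(16) = 12; u(17) = 12; u(18) = 6; u(19) = 0; u(20) = 18; u(21) = 18; u(22) = 9; u(23) = 0; u(24) = 6; u(25) = 6; u(26) = 3.
Since (u(25), u(26)) = (u(1), u(2)) = (6, 3) (two consecutive terms determine the rest), the sequence is eventually periodic: after a pre-period of length 1 it cycles with period 24.
For j ≥ 1, u(j) depends only on (j - 1) mod 24. (325 - 1) mod 24 = 12, so u(325) = u(13) = 15.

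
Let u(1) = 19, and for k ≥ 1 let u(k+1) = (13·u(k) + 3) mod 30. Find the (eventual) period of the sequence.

4

Computing terms: u(1) = 19,  u(2) = 10,  u(3) = 13,  u(4) = 22,  u(5) = 19.
The sequence repeats with period 4.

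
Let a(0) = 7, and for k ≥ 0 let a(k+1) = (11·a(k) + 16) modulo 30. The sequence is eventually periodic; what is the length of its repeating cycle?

Listing terms: a(0) = 7,  a(1) = 3,  a(2) = 19,  a(3) = 15,  a(4) = 1,  a(5) = 27,  a(6) = 13,  a(7) = 9,  a(8) = 25,  a(9) = 21,  a(10) = 7.
Since a(10) = a(0) = 7, the sequence is periodic with period 10.

10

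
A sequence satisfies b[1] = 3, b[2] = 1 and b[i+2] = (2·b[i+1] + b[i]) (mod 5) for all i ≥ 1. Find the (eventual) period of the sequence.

12

Computing terms: b[1] = 3,  b[2] = 1,  b[3] = 0,  b[4] = 1,  b[5] = 2,  b[6] = 0,  b[7] = 2,  b[8] = 4,  b[9] = 0,  b[10] = 4,  b[11] = 3,  b[12] = 0,  b[13] = 3,  b[14] = 1.
The sequence repeats with period 12.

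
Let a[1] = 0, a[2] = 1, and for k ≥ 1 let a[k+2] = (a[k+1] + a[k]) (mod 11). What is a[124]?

2

Computing terms: a[1] = 0; a[2] = 1; a[3] = 1; a[4] = 2; a[5] = 3; a[6] = 5; a[7] = 8; a[8] = 2; a[9] = 10; a[10] = 1; a[11] = 0; a[12] = 1.
The sequence repeats with period 10.
So a[124] = a[1 + ((124-1) mod 10)] = a[4] = 2.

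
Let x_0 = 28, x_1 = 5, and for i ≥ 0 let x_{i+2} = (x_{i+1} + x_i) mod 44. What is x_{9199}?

Listing terms: x_0 = 28; x_1 = 5; x_2 = 33; x_3 = 38; x_4 = 27; x_5 = 21; x_6 = 4; x_7 = 25; x_8 = 29; x_9 = 10; x_{10} = 39; x_{11} = 5; x_{12} = 0; x_{13} = 5; x_{14} = 5; x_{15} = 10; x_{16} = 15; x_{17} = 25; x_{18} = 40; x_{19} = 21; x_{20} = 17; x_{21} = 38; x_{22} = 11; x_{23} = 5; x_{24} = 16; x_{25} = 21; x_{26} = 37; x_{27} = 14; x_{28} = 7; x_{29} = 21; x_{30} = 28; x_{31} = 5.
Since (x_{30}, x_{31}) = (x_0, x_1) = (28, 5) (two consecutive terms determine the rest), the sequence is periodic with period 30.
So x_{9199} = x_{0 + ((9199-0) mod 30)} = x_{19} = 21.

21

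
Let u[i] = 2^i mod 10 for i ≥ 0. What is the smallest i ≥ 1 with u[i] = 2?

1

Computing terms: u[0] = 1, u[1] = 2, u[2] = 4, u[3] = 8, u[4] = 6, u[5] = 2.
Since u[5] = u[1] = 2, the sequence is eventually periodic: after a pre-period of length 1 it cycles with period 4.
The value 2 first appears (with i ≥ 1) at u[1].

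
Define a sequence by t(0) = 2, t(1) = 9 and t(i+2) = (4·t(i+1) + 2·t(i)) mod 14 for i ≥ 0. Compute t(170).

We have t(0) = 2,  t(1) = 9,  t(2) = 12,  t(3) = 10,  t(4) = 8,  t(5) = 10,  t(6) = 0,  t(7) = 6,  t(8) = 10,  t(9) = 10,  t(10) = 4,  t(11) = 8,  t(12) = 12,  t(13) = 8,  t(14) = 0,  t(15) = 2,  t(16) = 8,  t(17) = 8,  t(18) = 6,  t(19) = 12,  t(20) = 4,  t(21) = 12,  t(22) = 0,  t(23) = 10,  t(24) = 12,  t(25) = 12,  t(26) = 2,  t(27) = 4,  t(28) = 6,  t(29) = 4,  t(30) = 0,  t(31) = 8,  t(32) = 4,  t(33) = 4,  t(34) = 10,  t(35) = 6,  t(36) = 2,  t(37) = 6,  t(38) = 0,  t(39) = 12,  t(40) = 6,  t(41) = 6,  t(42) = 8,  t(43) = 2,  t(44) = 10,  t(45) = 2,  t(46) = 0,  t(47) = 4,  t(48) = 2,  t(49) = 2,  t(50) = 12,  t(51) = 10.
Since (t(50), t(51)) = (t(2), t(3)) = (12, 10) (two consecutive terms determine the rest), the sequence is eventually periodic: after a pre-period of length 2 it cycles with period 48.
For i ≥ 2, t(i) depends only on (i - 2) mod 48. (170 - 2) mod 48 = 24, so t(170) = t(26) = 2.

2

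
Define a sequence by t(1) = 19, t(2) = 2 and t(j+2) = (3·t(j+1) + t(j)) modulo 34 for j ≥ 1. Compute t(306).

19

We have t(1) = 19; t(2) = 2; t(3) = 25; t(4) = 9; t(5) = 18; t(6) = 29; t(7) = 3; t(8) = 4; t(9) = 15; t(10) = 15; t(11) = 26; t(12) = 25; t(13) = 33; t(14) = 22; t(15) = 31; t(16) = 13; t(17) = 2; t(18) = 19; t(19) = 25; t(20) = 26; t(21) = 1; t(22) = 29; t(23) = 20; t(24) = 21; t(25) = 15; t(26) = 32; t(27) = 9; t(28) = 25; t(29) = 16; t(30) = 5; t(31) = 31; t(32) = 30; t(33) = 19; t(34) = 19; t(35) = 8; t(36) = 9; t(37) = 1; t(38) = 12; t(39) = 3; t(40) = 21; t(41) = 32; t(42) = 15; t(43) = 9; t(44) = 8; t(45) = 33; t(46) = 5; t(47) = 14; t(48) = 13; t(49) = 19; t(50) = 2.
Since (t(49), t(50)) = (t(1), t(2)) = (19, 2) (two consecutive terms determine the rest), the sequence is periodic with period 48.
So t(306) = t(1 + ((306-1) mod 48)) = t(18) = 19.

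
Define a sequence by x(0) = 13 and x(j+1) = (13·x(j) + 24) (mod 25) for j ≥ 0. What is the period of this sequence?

Listing terms: x(0) = 13; x(1) = 18; x(2) = 8; x(3) = 3; x(4) = 13.
The sequence repeats with period 4.

4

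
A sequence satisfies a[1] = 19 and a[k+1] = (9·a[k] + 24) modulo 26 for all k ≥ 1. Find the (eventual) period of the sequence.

a[1] = 19, a[2] = 13, a[3] = 11, a[4] = 19.
Since a[4] = a[1] = 19, the sequence is periodic with period 3.

3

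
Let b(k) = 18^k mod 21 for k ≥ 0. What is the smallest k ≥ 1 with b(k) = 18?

b(0) = 1, b(1) = 18, b(2) = 9, b(3) = 15, b(4) = 18.
Since b(4) = b(1) = 18, the sequence is eventually periodic: after a pre-period of length 1 it cycles with period 3.
The value 18 first appears (with k ≥ 1) at b(1).

1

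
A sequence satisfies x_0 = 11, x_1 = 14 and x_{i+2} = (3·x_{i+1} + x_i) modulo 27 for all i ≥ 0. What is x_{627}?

20

Computing terms: x_0 = 11; x_1 = 14; x_2 = 26; x_3 = 11; x_4 = 5; x_5 = 26; x_6 = 2; x_7 = 5; x_8 = 17; x_9 = 2; x_{10} = 23; x_{11} = 17; x_{12} = 20; x_{13} = 23; x_{14} = 8; x_{15} = 20; x_{16} = 14; x_{17} = 8; x_{18} = 11; x_{19} = 14.
Since (x_{18}, x_{19}) = (x_0, x_1) = (11, 14) (two consecutive terms determine the rest), the sequence is periodic with period 18.
So x_{627} = x_{0 + ((627-0) mod 18)} = x_{15} = 20.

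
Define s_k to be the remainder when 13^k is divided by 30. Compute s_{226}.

19

We have s_1 = 13,  s_2 = 19,  s_3 = 7,  s_4 = 1,  s_5 = 13.
Since s_5 = s_1 = 13, the sequence is periodic with period 4.
So s_{226} = s_{1 + ((226-1) mod 4)} = s_2 = 19.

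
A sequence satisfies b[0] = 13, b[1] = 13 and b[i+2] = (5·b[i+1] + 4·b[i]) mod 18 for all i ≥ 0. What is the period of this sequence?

Computing terms: b[0] = 13; b[1] = 13; b[2] = 9; b[3] = 7; b[4] = 17; b[5] = 5; b[6] = 3; b[7] = 17; b[8] = 7; b[9] = 13; b[10] = 3; b[11] = 13; b[12] = 5; b[13] = 5; b[14] = 9; b[15] = 11; b[16] = 1; b[17] = 13; b[18] = 15; b[19] = 1; b[20] = 11; b[21] = 5; b[22] = 15; b[23] = 5; b[24] = 13; b[25] = 13.
Since (b[24], b[25]) = (b[0], b[1]) = (13, 13) (two consecutive terms determine the rest), the sequence is periodic with period 24.

24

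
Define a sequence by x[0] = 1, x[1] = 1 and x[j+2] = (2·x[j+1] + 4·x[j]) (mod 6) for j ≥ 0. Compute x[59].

4

We have x[0] = 1; x[1] = 1; x[2] = 0; x[3] = 4; x[4] = 2; x[5] = 2; x[6] = 0; x[7] = 2; x[8] = 4; x[9] = 4; x[10] = 0; x[11] = 4.
Since (x[10], x[11]) = (x[2], x[3]) = (0, 4) (two consecutive terms determine the rest), the sequence is eventually periodic: after a pre-period of length 2 it cycles with period 8.
For j ≥ 2, x[j] depends only on (j - 2) mod 8. (59 - 2) mod 8 = 1, so x[59] = x[3] = 4.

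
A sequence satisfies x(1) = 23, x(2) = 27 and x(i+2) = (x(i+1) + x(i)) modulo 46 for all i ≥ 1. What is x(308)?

We have x(1) = 23,  x(2) = 27,  x(3) = 4,  x(4) = 31,  x(5) = 35,  x(6) = 20,  x(7) = 9,  x(8) = 29,  x(9) = 38,  x(10) = 21,  x(11) = 13,  x(12) = 34,  x(13) = 1,  x(14) = 35,  x(15) = 36,  x(16) = 25,  x(17) = 15,  x(18) = 40,  x(19) = 9,  x(20) = 3,  x(21) = 12,  x(22) = 15,  x(23) = 27,  x(24) = 42,  x(25) = 23,  x(26) = 19,  x(27) = 42,  x(28) = 15,  x(29) = 11,  x(30) = 26,  x(31) = 37,  x(32) = 17,  x(33) = 8,  x(34) = 25,  x(35) = 33,  x(36) = 12,  x(37) = 45,  x(38) = 11,  x(39) = 10,  x(40) = 21,  x(41) = 31,  x(42) = 6,  x(43) = 37,  x(44) = 43,  x(45) = 34,  x(46) = 31,  x(47) = 19,  x(48) = 4,  x(49) = 23,  x(50) = 27.
Since (x(49), x(50)) = (x(1), x(2)) = (23, 27) (two consecutive terms determine the rest), the sequence is periodic with period 48.
So x(308) = x(1 + ((308-1) mod 48)) = x(20) = 3.

3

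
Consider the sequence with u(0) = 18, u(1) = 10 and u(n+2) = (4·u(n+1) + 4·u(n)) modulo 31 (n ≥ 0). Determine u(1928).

Listing terms: u(0) = 18; u(1) = 10; u(2) = 19; u(3) = 23; u(4) = 13; u(5) = 20; u(6) = 8; u(7) = 19; u(8) = 15; u(9) = 12; u(10) = 15; u(11) = 15; u(12) = 27; u(13) = 13; u(14) = 5; u(15) = 10; u(16) = 29; u(17) = 1; u(18) = 27; u(19) = 19; u(20) = 29; u(21) = 6; u(22) = 16; u(23) = 26; u(24) = 13; u(25) = 1; u(26) = 25; u(27) = 11; u(28) = 20; u(29) = 0; u(30) = 18; u(31) = 10.
Since (u(30), u(31)) = (u(0), u(1)) = (18, 10) (two consecutive terms determine the rest), the sequence is periodic with period 30.
(1928 - 0) mod 30 = 8, so u(1928) = u(8) = 15.

15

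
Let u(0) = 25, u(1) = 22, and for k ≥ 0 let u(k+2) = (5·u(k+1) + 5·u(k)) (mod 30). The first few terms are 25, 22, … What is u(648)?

u(0) = 25; u(1) = 22; u(2) = 25; u(3) = 25; u(4) = 10; u(5) = 25; u(6) = 25.
Since (u(5), u(6)) = (u(2), u(3)) = (25, 25) (two consecutive terms determine the rest), the sequence is eventually periodic: after a pre-period of length 2 it cycles with period 3.
For k ≥ 2, u(k) depends only on (k - 2) mod 3. (648 - 2) mod 3 = 1, so u(648) = u(3) = 25.

25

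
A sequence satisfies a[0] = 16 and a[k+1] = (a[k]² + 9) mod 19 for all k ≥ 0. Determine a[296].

10

Listing terms: a[0] = 16; a[1] = 18; a[2] = 10; a[3] = 14; a[4] = 15; a[5] = 6; a[6] = 7; a[7] = 1; a[8] = 10.
Since a[8] = a[2] = 10, the sequence is eventually periodic: after a pre-period of length 2 it cycles with period 6.
For k ≥ 2, a[k] depends only on (k - 2) mod 6. (296 - 2) mod 6 = 0, so a[296] = a[2] = 10.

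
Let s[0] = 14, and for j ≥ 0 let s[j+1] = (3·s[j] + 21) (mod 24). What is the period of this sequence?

s[0] = 14; s[1] = 15; s[2] = 18; s[3] = 3; s[4] = 6; s[5] = 15.
Since s[5] = s[1] = 15, the sequence is eventually periodic: after a pre-period of length 1 it cycles with period 4.

4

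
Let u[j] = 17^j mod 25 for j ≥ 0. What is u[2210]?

24

Listing terms: u[0] = 1; u[1] = 17; u[2] = 14; u[3] = 13; u[4] = 21; u[5] = 7; u[6] = 19; u[7] = 23; u[8] = 16; u[9] = 22; u[10] = 24; u[11] = 8; u[12] = 11; u[13] = 12; u[14] = 4; u[15] = 18; u[16] = 6; u[17] = 2; u[18] = 9; u[19] = 3; u[20] = 1.
Since u[20] = u[0] = 1, the sequence is periodic with period 20.
(2210 - 0) mod 20 = 10, so u[2210] = u[10] = 24.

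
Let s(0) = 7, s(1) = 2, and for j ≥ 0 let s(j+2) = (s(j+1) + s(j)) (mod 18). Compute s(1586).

9

Listing terms: s(0) = 7, s(1) = 2, s(2) = 9, s(3) = 11, s(4) = 2, s(5) = 13, s(6) = 15, s(7) = 10, s(8) = 7, s(9) = 17, s(10) = 6, s(11) = 5, s(12) = 11, s(13) = 16, s(14) = 9, s(15) = 7, s(16) = 16, s(17) = 5, s(18) = 3, s(19) = 8, s(20) = 11, s(21) = 1, s(22) = 12, s(23) = 13, s(24) = 7, s(25) = 2.
Since (s(24), s(25)) = (s(0), s(1)) = (7, 2) (two consecutive terms determine the rest), the sequence is periodic with period 24.
(1586 - 0) mod 24 = 2, so s(1586) = s(2) = 9.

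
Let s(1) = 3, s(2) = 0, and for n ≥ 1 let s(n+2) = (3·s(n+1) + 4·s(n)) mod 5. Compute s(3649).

4

s(1) = 3, s(2) = 0, s(3) = 2, s(4) = 1, s(5) = 1, s(6) = 2, s(7) = 0, s(8) = 3, s(9) = 4, s(10) = 4, s(11) = 3, s(12) = 0.
The sequence repeats with period 10.
So s(3649) = s(1 + ((3649-1) mod 10)) = s(9) = 4.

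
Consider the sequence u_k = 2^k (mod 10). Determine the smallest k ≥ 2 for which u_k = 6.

4

We have u_1 = 2, u_2 = 4, u_3 = 8, u_4 = 6, u_5 = 2.
Since u_5 = u_1 = 2, the sequence is periodic with period 4.
The value 6 first appears (with k ≥ 2) at u_4.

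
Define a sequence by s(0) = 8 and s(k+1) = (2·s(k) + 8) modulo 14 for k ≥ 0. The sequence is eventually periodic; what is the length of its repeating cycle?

s(0) = 8; s(1) = 10; s(2) = 0; s(3) = 8.
Since s(3) = s(0) = 8, the sequence is periodic with period 3.

3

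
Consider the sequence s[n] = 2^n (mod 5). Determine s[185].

2

Computing terms: s[1] = 2,  s[2] = 4,  s[3] = 3,  s[4] = 1,  s[5] = 2.
The sequence repeats with period 4.
So s[185] = s[1 + ((185-1) mod 4)] = s[1] = 2.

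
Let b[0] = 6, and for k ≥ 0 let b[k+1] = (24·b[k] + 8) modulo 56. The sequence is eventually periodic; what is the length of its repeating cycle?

6

Listing terms: b[0] = 6; b[1] = 40; b[2] = 16; b[3] = 0; b[4] = 8; b[5] = 32; b[6] = 48; b[7] = 40.
Since b[7] = b[1] = 40, the sequence is eventually periodic: after a pre-period of length 1 it cycles with period 6.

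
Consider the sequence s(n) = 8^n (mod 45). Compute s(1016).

1

We have s(0) = 1,  s(1) = 8,  s(2) = 19,  s(3) = 17,  s(4) = 1.
Since s(4) = s(0) = 1, the sequence is periodic with period 4.
So s(1016) = s(0 + ((1016-0) mod 4)) = s(0) = 1.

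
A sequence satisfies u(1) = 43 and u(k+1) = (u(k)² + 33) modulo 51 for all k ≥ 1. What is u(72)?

31

u(1) = 43, u(2) = 46, u(3) = 7, u(4) = 31, u(5) = 25, u(6) = 46.
Since u(6) = u(2) = 46, the sequence is eventually periodic: after a pre-period of length 1 it cycles with period 4.
For k ≥ 2, u(k) depends only on (k - 2) mod 4. (72 - 2) mod 4 = 2, so u(72) = u(4) = 31.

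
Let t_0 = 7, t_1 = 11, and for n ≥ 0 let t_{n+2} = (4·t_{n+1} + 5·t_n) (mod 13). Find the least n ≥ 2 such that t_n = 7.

We have t_0 = 7,  t_1 = 11,  t_2 = 1,  t_3 = 7,  t_4 = 7,  t_5 = 11.
The sequence repeats with period 4.
The value 7 first appears (with n ≥ 2) at t_3.

3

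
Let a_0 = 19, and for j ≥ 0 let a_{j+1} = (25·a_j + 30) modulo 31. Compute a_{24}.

We have a_0 = 19, a_1 = 9, a_2 = 7, a_3 = 19.
Since a_3 = a_0 = 19, the sequence is periodic with period 3.
So a_{24} = a_{0 + ((24-0) mod 3)} = a_0 = 19.

19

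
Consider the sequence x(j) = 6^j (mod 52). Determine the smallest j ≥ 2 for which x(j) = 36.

2

Listing terms: x(1) = 6,  x(2) = 36,  x(3) = 8,  x(4) = 48,  x(5) = 28,  x(6) = 12,  x(7) = 20,  x(8) = 16,  x(9) = 44,  x(10) = 4,  x(11) = 24,  x(12) = 40,  x(13) = 32,  x(14) = 36.
Since x(14) = x(2) = 36, the sequence is eventually periodic: after a pre-period of length 1 it cycles with period 12.
The value 36 first appears (with j ≥ 2) at x(2).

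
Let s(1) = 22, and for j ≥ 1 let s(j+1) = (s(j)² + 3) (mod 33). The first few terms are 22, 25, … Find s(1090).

4

Computing terms: s(1) = 22, s(2) = 25, s(3) = 1, s(4) = 4, s(5) = 19, s(6) = 1.
Since s(6) = s(3) = 1, the sequence is eventually periodic: after a pre-period of length 2 it cycles with period 3.
For j ≥ 3, s(j) depends only on (j - 3) mod 3. (1090 - 3) mod 3 = 1, so s(1090) = s(4) = 4.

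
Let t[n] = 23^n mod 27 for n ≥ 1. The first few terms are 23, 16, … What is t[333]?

26

Computing terms: t[1] = 23, t[2] = 16, t[3] = 17, t[4] = 13, t[5] = 2, t[6] = 19, t[7] = 5, t[8] = 7, t[9] = 26, t[10] = 4, t[11] = 11, t[12] = 10, t[13] = 14, t[14] = 25, t[15] = 8, t[16] = 22, t[17] = 20, t[18] = 1, t[19] = 23.
Since t[19] = t[1] = 23, the sequence is periodic with period 18.
(333 - 1) mod 18 = 8, so t[333] = t[9] = 26.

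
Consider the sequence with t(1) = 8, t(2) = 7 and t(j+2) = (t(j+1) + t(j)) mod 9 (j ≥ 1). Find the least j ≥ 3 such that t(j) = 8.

We have t(1) = 8,  t(2) = 7,  t(3) = 6,  t(4) = 4,  t(5) = 1,  t(6) = 5,  t(7) = 6,  t(8) = 2,  t(9) = 8,  t(10) = 1,  t(11) = 0,  t(12) = 1,  t(13) = 1,  t(14) = 2,  t(15) = 3,  t(16) = 5,  t(17) = 8,  t(18) = 4,  t(19) = 3,  t(20) = 7,  t(21) = 1,  t(22) = 8,  t(23) = 0,  t(24) = 8,  t(25) = 8,  t(26) = 7.
The sequence repeats with period 24.
The value 8 first appears (with j ≥ 3) at t(9).

9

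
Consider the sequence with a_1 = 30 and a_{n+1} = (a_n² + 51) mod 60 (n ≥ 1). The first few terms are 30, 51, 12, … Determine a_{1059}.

12

Computing terms: a_1 = 30,  a_2 = 51,  a_3 = 12,  a_4 = 15,  a_5 = 36,  a_6 = 27,  a_7 = 0,  a_8 = 51.
Since a_8 = a_2 = 51, the sequence is eventually periodic: after a pre-period of length 1 it cycles with period 6.
For n ≥ 2, a_n depends only on (n - 2) mod 6. (1059 - 2) mod 6 = 1, so a_{1059} = a_3 = 12.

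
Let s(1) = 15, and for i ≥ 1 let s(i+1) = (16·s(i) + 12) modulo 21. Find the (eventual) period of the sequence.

3

s(1) = 15,  s(2) = 0,  s(3) = 12,  s(4) = 15.
Since s(4) = s(1) = 15, the sequence is periodic with period 3.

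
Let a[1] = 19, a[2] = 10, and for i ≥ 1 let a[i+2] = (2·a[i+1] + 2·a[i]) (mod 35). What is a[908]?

We have a[1] = 19; a[2] = 10; a[3] = 23; a[4] = 31; a[5] = 3; a[6] = 33; a[7] = 2; a[8] = 0; a[9] = 4; a[10] = 8; a[11] = 24; a[12] = 29; a[13] = 1; a[14] = 25; a[15] = 17; a[16] = 14; a[17] = 27; a[18] = 12; a[19] = 8; a[20] = 5; a[21] = 26; a[22] = 27; a[23] = 1; a[24] = 21; a[25] = 9; a[26] = 25; a[27] = 33; a[28] = 11; a[29] = 18; a[30] = 23; a[31] = 12; a[32] = 0; a[33] = 24; a[34] = 13; a[35] = 4; a[36] = 34; a[37] = 6; a[38] = 10; a[39] = 32; a[40] = 14; a[41] = 22; a[42] = 2; a[43] = 13; a[44] = 30; a[45] = 16; a[46] = 22; a[47] = 6; a[48] = 21; a[49] = 19; a[50] = 10.
Since (a[49], a[50]) = (a[1], a[2]) = (19, 10) (two consecutive terms determine the rest), the sequence is periodic with period 48.
(908 - 1) mod 48 = 43, so a[908] = a[44] = 30.

30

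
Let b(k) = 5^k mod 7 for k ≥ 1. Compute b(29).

We have b(1) = 5,  b(2) = 4,  b(3) = 6,  b(4) = 2,  b(5) = 3,  b(6) = 1,  b(7) = 5.
The sequence repeats with period 6.
(29 - 1) mod 6 = 4, so b(29) = b(5) = 3.

3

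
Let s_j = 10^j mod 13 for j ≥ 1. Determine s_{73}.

Listing terms: s_1 = 10, s_2 = 9, s_3 = 12, s_4 = 3, s_5 = 4, s_6 = 1, s_7 = 10.
The sequence repeats with period 6.
(73 - 1) mod 6 = 0, so s_{73} = s_1 = 10.

10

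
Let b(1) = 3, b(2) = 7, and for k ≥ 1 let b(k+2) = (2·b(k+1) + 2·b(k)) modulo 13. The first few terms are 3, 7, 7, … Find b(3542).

We have b(1) = 3,  b(2) = 7,  b(3) = 7,  b(4) = 2,  b(5) = 5,  b(6) = 1,  b(7) = 12,  b(8) = 0,  b(9) = 11,  b(10) = 9,  b(11) = 1,  b(12) = 7,  b(13) = 3,  b(14) = 7.
Since (b(13), b(14)) = (b(1), b(2)) = (3, 7) (two consecutive terms determine the rest), the sequence is periodic with period 12.
So b(3542) = b(1 + ((3542-1) mod 12)) = b(2) = 7.

7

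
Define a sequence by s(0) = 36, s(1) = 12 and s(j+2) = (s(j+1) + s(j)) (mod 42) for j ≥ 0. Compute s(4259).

s(0) = 36,  s(1) = 12,  s(2) = 6,  s(3) = 18,  s(4) = 24,  s(5) = 0,  s(6) = 24,  s(7) = 24,  s(8) = 6,  s(9) = 30,  s(10) = 36,  s(11) = 24,  s(12) = 18,  s(13) = 0,  s(14) = 18,  s(15) = 18,  s(16) = 36,  s(17) = 12.
Since (s(16), s(17)) = (s(0), s(1)) = (36, 12) (two consecutive terms determine the rest), the sequence is periodic with period 16.
So s(4259) = s(0 + ((4259-0) mod 16)) = s(3) = 18.

18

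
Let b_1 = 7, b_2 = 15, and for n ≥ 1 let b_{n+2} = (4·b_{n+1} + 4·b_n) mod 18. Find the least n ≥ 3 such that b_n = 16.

3

We have b_1 = 7,  b_2 = 15,  b_3 = 16,  b_4 = 16,  b_5 = 2,  b_6 = 0,  b_7 = 8,  b_8 = 14,  b_9 = 16,  b_{10} = 12,  b_{11} = 4,  b_{12} = 10,  b_{13} = 2,  b_{14} = 12,  b_{15} = 2,  b_{16} = 2,  b_{17} = 16,  b_{18} = 0,  b_{19} = 10,  b_{20} = 4,  b_{21} = 2,  b_{22} = 6,  b_{23} = 14,  b_{24} = 8,  b_{25} = 16,  b_{26} = 6,  b_{27} = 16,  b_{28} = 16.
Since (b_{27}, b_{28}) = (b_3, b_4) = (16, 16) (two consecutive terms determine the rest), the sequence is eventually periodic: after a pre-period of length 2 it cycles with period 24.
The value 16 first appears (with n ≥ 3) at b_3.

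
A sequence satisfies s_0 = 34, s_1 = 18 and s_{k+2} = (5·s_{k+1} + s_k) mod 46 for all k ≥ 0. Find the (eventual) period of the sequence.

Computing terms: s_0 = 34, s_1 = 18, s_2 = 32, s_3 = 40, s_4 = 2, s_5 = 4, s_6 = 22, s_7 = 22, s_8 = 40, s_9 = 38, s_{10} = 0, s_{11} = 38, s_{12} = 6, s_{13} = 22, s_{14} = 24, s_{15} = 4, s_{16} = 44, s_{17} = 40, s_{18} = 14, s_{19} = 18, s_{20} = 12, s_{21} = 32, s_{22} = 34, s_{23} = 18.
Since (s_{22}, s_{23}) = (s_0, s_1) = (34, 18) (two consecutive terms determine the rest), the sequence is periodic with period 22.

22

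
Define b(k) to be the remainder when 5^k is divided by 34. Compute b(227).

Computing terms: b(0) = 1; b(1) = 5; b(2) = 25; b(3) = 23; b(4) = 13; b(5) = 31; b(6) = 19; b(7) = 27; b(8) = 33; b(9) = 29; b(10) = 9; b(11) = 11; b(12) = 21; b(13) = 3; b(14) = 15; b(15) = 7; b(16) = 1.
Since b(16) = b(0) = 1, the sequence is periodic with period 16.
So b(227) = b(0 + ((227-0) mod 16)) = b(3) = 23.

23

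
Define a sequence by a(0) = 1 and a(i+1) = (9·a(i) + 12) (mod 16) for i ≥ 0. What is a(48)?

1

We have a(0) = 1; a(1) = 5; a(2) = 9; a(3) = 13; a(4) = 1.
Since a(4) = a(0) = 1, the sequence is periodic with period 4.
So a(48) = a(0 + ((48-0) mod 4)) = a(0) = 1.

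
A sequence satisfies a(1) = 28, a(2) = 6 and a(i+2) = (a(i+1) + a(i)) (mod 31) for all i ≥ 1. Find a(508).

21

Computing terms: a(1) = 28, a(2) = 6, a(3) = 3, a(4) = 9, a(5) = 12, a(6) = 21, a(7) = 2, a(8) = 23, a(9) = 25, a(10) = 17, a(11) = 11, a(12) = 28, a(13) = 8, a(14) = 5, a(15) = 13, a(16) = 18, a(17) = 0, a(18) = 18, a(19) = 18, a(20) = 5, a(21) = 23, a(22) = 28, a(23) = 20, a(24) = 17, a(25) = 6, a(26) = 23, a(27) = 29, a(28) = 21, a(29) = 19, a(30) = 9, a(31) = 28, a(32) = 6.
Since (a(31), a(32)) = (a(1), a(2)) = (28, 6) (two consecutive terms determine the rest), the sequence is periodic with period 30.
So a(508) = a(1 + ((508-1) mod 30)) = a(28) = 21.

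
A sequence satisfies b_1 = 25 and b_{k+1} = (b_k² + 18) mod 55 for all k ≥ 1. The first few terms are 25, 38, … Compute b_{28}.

We have b_1 = 25; b_2 = 38; b_3 = 32; b_4 = 52; b_5 = 27; b_6 = 32.
Since b_6 = b_3 = 32, the sequence is eventually periodic: after a pre-period of length 2 it cycles with period 3.
For k ≥ 3, b_k depends only on (k - 3) mod 3. (28 - 3) mod 3 = 1, so b_{28} = b_4 = 52.

52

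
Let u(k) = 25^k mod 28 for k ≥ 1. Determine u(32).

Computing terms: u(1) = 25; u(2) = 9; u(3) = 1; u(4) = 25.
Since u(4) = u(1) = 25, the sequence is periodic with period 3.
So u(32) = u(1 + ((32-1) mod 3)) = u(2) = 9.

9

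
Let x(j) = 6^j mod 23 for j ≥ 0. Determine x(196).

16

We have x(0) = 1,  x(1) = 6,  x(2) = 13,  x(3) = 9,  x(4) = 8,  x(5) = 2,  x(6) = 12,  x(7) = 3,  x(8) = 18,  x(9) = 16,  x(10) = 4,  x(11) = 1.
The sequence repeats with period 11.
So x(196) = x(0 + ((196-0) mod 11)) = x(9) = 16.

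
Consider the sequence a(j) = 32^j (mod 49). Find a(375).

We have a(1) = 32; a(2) = 44; a(3) = 36; a(4) = 25; a(5) = 16; a(6) = 22; a(7) = 18; a(8) = 37; a(9) = 8; a(10) = 11; a(11) = 9; a(12) = 43; a(13) = 4; a(14) = 30; a(15) = 29; a(16) = 46; a(17) = 2; a(18) = 15; a(19) = 39; a(20) = 23; a(21) = 1; a(22) = 32.
The sequence repeats with period 21.
(375 - 1) mod 21 = 17, so a(375) = a(18) = 15.

15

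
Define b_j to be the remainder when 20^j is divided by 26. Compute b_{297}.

We have b_1 = 20; b_2 = 10; b_3 = 18; b_4 = 22; b_5 = 24; b_6 = 12; b_7 = 6; b_8 = 16; b_9 = 8; b_{10} = 4; b_{11} = 2; b_{12} = 14; b_{13} = 20.
The sequence repeats with period 12.
(297 - 1) mod 12 = 8, so b_{297} = b_9 = 8.

8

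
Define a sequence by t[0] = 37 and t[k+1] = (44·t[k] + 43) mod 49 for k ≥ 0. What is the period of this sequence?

Listing terms: t[0] = 37,  t[1] = 5,  t[2] = 18,  t[3] = 2,  t[4] = 33,  t[5] = 25,  t[6] = 16,  t[7] = 12,  t[8] = 32,  t[9] = 30,  t[10] = 40,  t[11] = 39,  t[12] = 44,  t[13] = 19,  t[14] = 46,  t[15] = 9,  t[16] = 47,  t[17] = 4,  t[18] = 23,  t[19] = 26,  t[20] = 11,  t[21] = 37.
The sequence repeats with period 21.

21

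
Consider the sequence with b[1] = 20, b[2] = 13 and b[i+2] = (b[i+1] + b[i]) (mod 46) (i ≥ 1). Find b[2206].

Listing terms: b[1] = 20; b[2] = 13; b[3] = 33; b[4] = 0; b[5] = 33; b[6] = 33; b[7] = 20; b[8] = 7; b[9] = 27; b[10] = 34; b[11] = 15; b[12] = 3; b[13] = 18; b[14] = 21; b[15] = 39; b[16] = 14; b[17] = 7; b[18] = 21; b[19] = 28; b[20] = 3; b[21] = 31; b[22] = 34; b[23] = 19; b[24] = 7; b[25] = 26; b[26] = 33; b[27] = 13; b[28] = 0; b[29] = 13; b[30] = 13; b[31] = 26; b[32] = 39; b[33] = 19; b[34] = 12; b[35] = 31; b[36] = 43; b[37] = 28; b[38] = 25; b[39] = 7; b[40] = 32; b[41] = 39; b[42] = 25; b[43] = 18; b[44] = 43; b[45] = 15; b[46] = 12; b[47] = 27; b[48] = 39; b[49] = 20; b[50] = 13.
The sequence repeats with period 48.
So b[2206] = b[1 + ((2206-1) mod 48)] = b[46] = 12.

12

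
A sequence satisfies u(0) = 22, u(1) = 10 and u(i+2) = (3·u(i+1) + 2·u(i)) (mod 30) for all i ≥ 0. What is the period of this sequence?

24

Listing terms: u(0) = 22; u(1) = 10; u(2) = 14; u(3) = 2; u(4) = 4; u(5) = 16; u(6) = 26; u(7) = 20; u(8) = 22; u(9) = 16; u(10) = 2; u(11) = 8; u(12) = 28; u(13) = 10; u(14) = 26; u(15) = 8; u(16) = 16; u(17) = 4; u(18) = 14; u(19) = 20; u(20) = 28; u(21) = 4; u(22) = 8; u(23) = 2; u(24) = 22; u(25) = 10.
Since (u(24), u(25)) = (u(0), u(1)) = (22, 10) (two consecutive terms determine the rest), the sequence is periodic with period 24.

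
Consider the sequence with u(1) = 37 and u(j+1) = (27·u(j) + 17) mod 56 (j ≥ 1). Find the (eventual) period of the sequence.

4

Listing terms: u(1) = 37, u(2) = 8, u(3) = 9, u(4) = 36, u(5) = 37.
Since u(5) = u(1) = 37, the sequence is periodic with period 4.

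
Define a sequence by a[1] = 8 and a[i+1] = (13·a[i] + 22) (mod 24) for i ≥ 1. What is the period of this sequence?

12

We have a[1] = 8,  a[2] = 6,  a[3] = 4,  a[4] = 2,  a[5] = 0,  a[6] = 22,  a[7] = 20,  a[8] = 18,  a[9] = 16,  a[10] = 14,  a[11] = 12,  a[12] = 10,  a[13] = 8.
Since a[13] = a[1] = 8, the sequence is periodic with period 12.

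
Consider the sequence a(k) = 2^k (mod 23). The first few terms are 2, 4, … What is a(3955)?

18

a(1) = 2; a(2) = 4; a(3) = 8; a(4) = 16; a(5) = 9; a(6) = 18; a(7) = 13; a(8) = 3; a(9) = 6; a(10) = 12; a(11) = 1; a(12) = 2.
Since a(12) = a(1) = 2, the sequence is periodic with period 11.
(3955 - 1) mod 11 = 5, so a(3955) = a(6) = 18.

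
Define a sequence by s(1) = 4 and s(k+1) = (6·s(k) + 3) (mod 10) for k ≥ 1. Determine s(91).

We have s(1) = 4; s(2) = 7; s(3) = 5; s(4) = 3; s(5) = 1; s(6) = 9; s(7) = 7.
Since s(7) = s(2) = 7, the sequence is eventually periodic: after a pre-period of length 1 it cycles with period 5.
For k ≥ 2, s(k) depends only on (k - 2) mod 5. (91 - 2) mod 5 = 4, so s(91) = s(6) = 9.

9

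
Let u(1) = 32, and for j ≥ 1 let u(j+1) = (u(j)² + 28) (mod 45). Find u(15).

2

u(1) = 32; u(2) = 17; u(3) = 2; u(4) = 32.
The sequence repeats with period 3.
(15 - 1) mod 3 = 2, so u(15) = u(3) = 2.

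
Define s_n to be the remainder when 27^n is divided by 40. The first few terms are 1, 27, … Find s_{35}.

Listing terms: s_0 = 1,  s_1 = 27,  s_2 = 9,  s_3 = 3,  s_4 = 1.
Since s_4 = s_0 = 1, the sequence is periodic with period 4.
So s_{35} = s_{0 + ((35-0) mod 4)} = s_3 = 3.

3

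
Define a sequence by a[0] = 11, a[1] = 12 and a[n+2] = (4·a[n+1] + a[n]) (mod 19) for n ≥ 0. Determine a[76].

We have a[0] = 11, a[1] = 12, a[2] = 2, a[3] = 1, a[4] = 6, a[5] = 6, a[6] = 11, a[7] = 12.
The sequence repeats with period 6.
So a[76] = a[0 + ((76-0) mod 6)] = a[4] = 6.

6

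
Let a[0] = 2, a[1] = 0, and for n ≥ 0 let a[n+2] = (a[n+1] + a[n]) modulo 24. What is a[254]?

10

Listing terms: a[0] = 2, a[1] = 0, a[2] = 2, a[3] = 2, a[4] = 4, a[5] = 6, a[6] = 10, a[7] = 16, a[8] = 2, a[9] = 18, a[10] = 20, a[11] = 14, a[12] = 10, a[13] = 0, a[14] = 10, a[15] = 10, a[16] = 20, a[17] = 6, a[18] = 2, a[19] = 8, a[20] = 10, a[21] = 18, a[22] = 4, a[23] = 22, a[24] = 2, a[25] = 0.
Since (a[24], a[25]) = (a[0], a[1]) = (2, 0) (two consecutive terms determine the rest), the sequence is periodic with period 24.
So a[254] = a[0 + ((254-0) mod 24)] = a[14] = 10.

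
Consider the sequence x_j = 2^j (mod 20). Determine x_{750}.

Listing terms: x_0 = 1; x_1 = 2; x_2 = 4; x_3 = 8; x_4 = 16; x_5 = 12; x_6 = 4.
Since x_6 = x_2 = 4, the sequence is eventually periodic: after a pre-period of length 2 it cycles with period 4.
For j ≥ 2, x_j depends only on (j - 2) mod 4. (750 - 2) mod 4 = 0, so x_{750} = x_2 = 4.

4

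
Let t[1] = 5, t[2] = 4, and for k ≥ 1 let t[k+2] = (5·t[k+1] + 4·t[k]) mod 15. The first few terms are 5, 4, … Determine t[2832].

Listing terms: t[1] = 5,  t[2] = 4,  t[3] = 10,  t[4] = 6,  t[5] = 10,  t[6] = 14,  t[7] = 5,  t[8] = 6,  t[9] = 5,  t[10] = 4.
Since (t[9], t[10]) = (t[1], t[2]) = (5, 4) (two consecutive terms determine the rest), the sequence is periodic with period 8.
So t[2832] = t[1 + ((2832-1) mod 8)] = t[8] = 6.

6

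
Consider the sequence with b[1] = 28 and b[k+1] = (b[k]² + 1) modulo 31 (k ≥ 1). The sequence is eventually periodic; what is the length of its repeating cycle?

We have b[1] = 28; b[2] = 10; b[3] = 8; b[4] = 3; b[5] = 10.
Since b[5] = b[2] = 10, the sequence is eventually periodic: after a pre-period of length 1 it cycles with period 3.

3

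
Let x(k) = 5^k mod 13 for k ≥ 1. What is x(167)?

8

We have x(1) = 5,  x(2) = 12,  x(3) = 8,  x(4) = 1,  x(5) = 5.
Since x(5) = x(1) = 5, the sequence is periodic with period 4.
So x(167) = x(1 + ((167-1) mod 4)) = x(3) = 8.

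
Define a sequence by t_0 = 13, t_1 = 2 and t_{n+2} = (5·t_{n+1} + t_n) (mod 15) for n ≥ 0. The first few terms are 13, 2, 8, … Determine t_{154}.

8

t_0 = 13, t_1 = 2, t_2 = 8, t_3 = 12, t_4 = 8, t_5 = 7, t_6 = 13, t_7 = 12, t_8 = 13, t_9 = 2.
Since (t_8, t_9) = (t_0, t_1) = (13, 2) (two consecutive terms determine the rest), the sequence is periodic with period 8.
(154 - 0) mod 8 = 2, so t_{154} = t_2 = 8.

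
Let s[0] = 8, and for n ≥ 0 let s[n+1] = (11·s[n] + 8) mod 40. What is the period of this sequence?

5

We have s[0] = 8; s[1] = 16; s[2] = 24; s[3] = 32; s[4] = 0; s[5] = 8.
Since s[5] = s[0] = 8, the sequence is periodic with period 5.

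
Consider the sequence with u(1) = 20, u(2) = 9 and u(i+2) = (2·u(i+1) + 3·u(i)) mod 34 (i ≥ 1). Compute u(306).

We have u(1) = 20, u(2) = 9, u(3) = 10, u(4) = 13, u(5) = 22, u(6) = 15, u(7) = 28, u(8) = 33, u(9) = 14, u(10) = 25, u(11) = 24, u(12) = 21, u(13) = 12, u(14) = 19, u(15) = 6, u(16) = 1, u(17) = 20, u(18) = 9.
The sequence repeats with period 16.
(306 - 1) mod 16 = 1, so u(306) = u(2) = 9.

9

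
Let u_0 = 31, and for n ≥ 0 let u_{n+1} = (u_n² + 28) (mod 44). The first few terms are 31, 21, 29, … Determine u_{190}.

9

We have u_0 = 31, u_1 = 21, u_2 = 29, u_3 = 33, u_4 = 17, u_5 = 9, u_6 = 21.
Since u_6 = u_1 = 21, the sequence is eventually periodic: after a pre-period of length 1 it cycles with period 5.
For n ≥ 1, u_n depends only on (n - 1) mod 5. (190 - 1) mod 5 = 4, so u_{190} = u_5 = 9.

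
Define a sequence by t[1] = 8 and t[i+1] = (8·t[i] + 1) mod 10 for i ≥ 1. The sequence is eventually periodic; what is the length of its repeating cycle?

4

t[1] = 8, t[2] = 5, t[3] = 1, t[4] = 9, t[5] = 3, t[6] = 5.
Since t[6] = t[2] = 5, the sequence is eventually periodic: after a pre-period of length 1 it cycles with period 4.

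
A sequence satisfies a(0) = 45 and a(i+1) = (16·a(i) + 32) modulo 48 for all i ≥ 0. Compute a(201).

a(0) = 45, a(1) = 32, a(2) = 16, a(3) = 0, a(4) = 32.
Since a(4) = a(1) = 32, the sequence is eventually periodic: after a pre-period of length 1 it cycles with period 3.
For i ≥ 1, a(i) depends only on (i - 1) mod 3. (201 - 1) mod 3 = 2, so a(201) = a(3) = 0.

0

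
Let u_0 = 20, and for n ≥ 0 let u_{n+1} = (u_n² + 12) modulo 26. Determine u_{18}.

u_0 = 20; u_1 = 22; u_2 = 2; u_3 = 16; u_4 = 8; u_5 = 24; u_6 = 16.
Since u_6 = u_3 = 16, the sequence is eventually periodic: after a pre-period of length 3 it cycles with period 3.
For n ≥ 3, u_n depends only on (n - 3) mod 3. (18 - 3) mod 3 = 0, so u_{18} = u_3 = 16.

16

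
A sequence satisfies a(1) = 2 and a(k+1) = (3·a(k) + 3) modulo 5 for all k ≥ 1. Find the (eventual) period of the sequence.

4

We have a(1) = 2, a(2) = 4, a(3) = 0, a(4) = 3, a(5) = 2.
The sequence repeats with period 4.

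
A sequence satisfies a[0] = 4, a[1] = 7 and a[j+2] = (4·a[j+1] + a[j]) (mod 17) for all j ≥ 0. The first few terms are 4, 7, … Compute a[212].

a[0] = 4; a[1] = 7; a[2] = 15; a[3] = 16; a[4] = 11; a[5] = 9; a[6] = 13; a[7] = 10; a[8] = 2; a[9] = 1; a[10] = 6; a[11] = 8; a[12] = 4; a[13] = 7.
The sequence repeats with period 12.
So a[212] = a[0 + ((212-0) mod 12)] = a[8] = 2.

2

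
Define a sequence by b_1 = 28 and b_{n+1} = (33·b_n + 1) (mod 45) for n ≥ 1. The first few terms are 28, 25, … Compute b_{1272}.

We have b_1 = 28,  b_2 = 25,  b_3 = 16,  b_4 = 34,  b_5 = 43,  b_6 = 25.
Since b_6 = b_2 = 25, the sequence is eventually periodic: after a pre-period of length 1 it cycles with period 4.
For n ≥ 2, b_n depends only on (n - 2) mod 4. (1272 - 2) mod 4 = 2, so b_{1272} = b_4 = 34.

34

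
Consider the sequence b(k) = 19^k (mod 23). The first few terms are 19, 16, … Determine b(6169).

Computing terms: b(1) = 19, b(2) = 16, b(3) = 5, b(4) = 3, b(5) = 11, b(6) = 2, b(7) = 15, b(8) = 9, b(9) = 10, b(10) = 6, b(11) = 22, b(12) = 4, b(13) = 7, b(14) = 18, b(15) = 20, b(16) = 12, b(17) = 21, b(18) = 8, b(19) = 14, b(20) = 13, b(21) = 17, b(22) = 1, b(23) = 19.
The sequence repeats with period 22.
So b(6169) = b(1 + ((6169-1) mod 22)) = b(9) = 10.

10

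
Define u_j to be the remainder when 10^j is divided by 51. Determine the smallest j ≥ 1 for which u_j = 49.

2

We have u_0 = 1, u_1 = 10, u_2 = 49, u_3 = 31, u_4 = 4, u_5 = 40, u_6 = 43, u_7 = 22, u_8 = 16, u_9 = 7, u_{10} = 19, u_{11} = 37, u_{12} = 13, u_{13} = 28, u_{14} = 25, u_{15} = 46, u_{16} = 1.
The sequence repeats with period 16.
The value 49 first appears (with j ≥ 1) at u_2.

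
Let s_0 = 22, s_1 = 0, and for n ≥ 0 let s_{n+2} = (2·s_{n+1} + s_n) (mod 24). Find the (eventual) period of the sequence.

Listing terms: s_0 = 22,  s_1 = 0,  s_2 = 22,  s_3 = 20,  s_4 = 14,  s_5 = 0,  s_6 = 14,  s_7 = 4,  s_8 = 22,  s_9 = 0.
The sequence repeats with period 8.

8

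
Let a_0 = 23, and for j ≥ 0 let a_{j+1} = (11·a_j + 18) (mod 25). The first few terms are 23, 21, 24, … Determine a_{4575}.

23

Computing terms: a_0 = 23, a_1 = 21, a_2 = 24, a_3 = 7, a_4 = 20, a_5 = 13, a_6 = 11, a_7 = 14, a_8 = 22, a_9 = 10, a_{10} = 3, a_{11} = 1, a_{12} = 4, a_{13} = 12, a_{14} = 0, a_{15} = 18, a_{16} = 16, a_{17} = 19, a_{18} = 2, a_{19} = 15, a_{20} = 8, a_{21} = 6, a_{22} = 9, a_{23} = 17, a_{24} = 5, a_{25} = 23.
Since a_{25} = a_0 = 23, the sequence is periodic with period 25.
(4575 - 0) mod 25 = 0, so a_{4575} = a_0 = 23.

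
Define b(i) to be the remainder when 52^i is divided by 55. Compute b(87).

Computing terms: b(1) = 52, b(2) = 9, b(3) = 28, b(4) = 26, b(5) = 32, b(6) = 14, b(7) = 13, b(8) = 16, b(9) = 7, b(10) = 34, b(11) = 8, b(12) = 31, b(13) = 17, b(14) = 4, b(15) = 43, b(16) = 36, b(17) = 2, b(18) = 49, b(19) = 18, b(20) = 1, b(21) = 52.
The sequence repeats with period 20.
So b(87) = b(1 + ((87-1) mod 20)) = b(7) = 13.

13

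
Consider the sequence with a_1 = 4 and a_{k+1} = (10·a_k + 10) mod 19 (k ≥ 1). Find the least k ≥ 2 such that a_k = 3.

Listing terms: a_1 = 4; a_2 = 12; a_3 = 16; a_4 = 18; a_5 = 0; a_6 = 10; a_7 = 15; a_8 = 8; a_9 = 14; a_{10} = 17; a_{11} = 9; a_{12} = 5; a_{13} = 3; a_{14} = 2; a_{15} = 11; a_{16} = 6; a_{17} = 13; a_{18} = 7; a_{19} = 4.
The sequence repeats with period 18.
The value 3 first appears (with k ≥ 2) at a_{13}.

13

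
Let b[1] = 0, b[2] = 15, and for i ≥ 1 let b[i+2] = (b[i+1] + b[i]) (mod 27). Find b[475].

15

We have b[1] = 0, b[2] = 15, b[3] = 15, b[4] = 3, b[5] = 18, b[6] = 21, b[7] = 12, b[8] = 6, b[9] = 18, b[10] = 24, b[11] = 15, b[12] = 12, b[13] = 0, b[14] = 12, b[15] = 12, b[16] = 24, b[17] = 9, b[18] = 6, b[19] = 15, b[20] = 21, b[21] = 9, b[22] = 3, b[23] = 12, b[24] = 15, b[25] = 0, b[26] = 15.
The sequence repeats with period 24.
So b[475] = b[1 + ((475-1) mod 24)] = b[19] = 15.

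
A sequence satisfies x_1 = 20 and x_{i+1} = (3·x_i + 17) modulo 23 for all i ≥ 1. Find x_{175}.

Listing terms: x_1 = 20, x_2 = 8, x_3 = 18, x_4 = 2, x_5 = 0, x_6 = 17, x_7 = 22, x_8 = 14, x_9 = 13, x_{10} = 10, x_{11} = 1, x_{12} = 20.
The sequence repeats with period 11.
(175 - 1) mod 11 = 9, so x_{175} = x_{10} = 10.

10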